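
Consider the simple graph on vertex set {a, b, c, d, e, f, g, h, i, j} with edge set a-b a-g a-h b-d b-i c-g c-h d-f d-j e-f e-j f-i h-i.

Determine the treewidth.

A width-2 tree decomposition is:
Bags: B1 = {c, g, h}  B2 = {a, g, h}  B3 = {a, h, i}  B4 = {a, b, i}  B5 = {b, f, i}  B6 = {b, d, f}  B7 = {d, e, f}  B8 = {d, e, j}
Tree: B1–B2, B2–B3, B3–B4, B4–B5, B5–B6, B6–B7, B7–B8
The largest bag has 3 vertices, giving width 2; this decomposition certifies tw(G) ≤ 2. The edges c–g–a–h–c form a cycle, so G is not a tree and its treewidth is at least 2. Therefore the treewidth is 2.

2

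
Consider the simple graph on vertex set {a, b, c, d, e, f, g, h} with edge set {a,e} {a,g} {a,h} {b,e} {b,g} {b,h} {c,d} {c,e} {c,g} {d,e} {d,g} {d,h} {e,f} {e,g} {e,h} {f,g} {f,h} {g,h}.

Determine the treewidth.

A width-3 tree decomposition is:
Bags: B1 = {b, e, g, h}  B2 = {e, f, g, h}  B3 = {d, e, g, h}  B4 = {c, d, e, g}  B5 = {a, e, g, h}
Tree: B1–B2, B2–B3, B3–B4, B2–B5
Each bag holds 4 vertices, so the decomposition has width 3, which upper-bounds the treewidth. For the lower bound, the 4 vertices {d, e, g, h} are pairwise adjacent, and any tree decomposition puts a clique entirely inside one bag — forcing width ≥ 3. Hence tw(G) = 3 exactly.

3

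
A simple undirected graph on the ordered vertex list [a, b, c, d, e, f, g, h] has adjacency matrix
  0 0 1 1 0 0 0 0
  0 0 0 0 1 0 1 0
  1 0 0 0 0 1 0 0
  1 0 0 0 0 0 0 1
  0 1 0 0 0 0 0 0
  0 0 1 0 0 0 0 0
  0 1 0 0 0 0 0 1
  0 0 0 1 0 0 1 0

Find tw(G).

1

A width-1 tree decomposition is:
Bags: B1 = {b, e}  B2 = {b, g}  B3 = {g, h}  B4 = {d, h}  B5 = {a, d}  B6 = {a, c}  B7 = {c, f}
Tree: B1–B2, B2–B3, B3–B4, B4–B5, B5–B6, B6–B7
The largest bag has 2 vertices, giving width 1; this decomposition certifies tw(G) ≤ 1. G has an edge, so its treewidth is at least 1. Hence tw(G) = 1 exactly.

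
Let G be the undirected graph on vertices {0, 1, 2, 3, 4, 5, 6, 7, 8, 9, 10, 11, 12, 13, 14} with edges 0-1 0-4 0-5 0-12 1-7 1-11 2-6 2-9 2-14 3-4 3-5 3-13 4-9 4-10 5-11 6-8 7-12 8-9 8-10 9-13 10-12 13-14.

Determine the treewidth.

A width-3 tree decomposition is:
Bags: B1 = {2, 6, 8, 14}  B2 = {2, 8, 9, 14}  B3 = {8, 9, 13, 14}  B4 = {8, 9, 10, 13}  B5 = {4, 9, 10, 13}  B6 = {3, 4, 10, 13}  B7 = {3, 4, 10, 12}  B8 = {0, 3, 4, 12}  B9 = {0, 3, 5, 12}  B10 = {0, 5, 7, 12}  B11 = {0, 1, 5, 7}  B12 = {1, 5, 7, 11}
Tree: B1–B2, B2–B3, B3–B4, B4–B5, B5–B6, B6–B7, B7–B8, B8–B9, B9–B10, B10–B11, B11–B12
Each bag holds 4 vertices, so the decomposition has width 3, which upper-bounds the treewidth. For the lower bound: the 4 vertex sets {2,6,14}, {8}, {9}, {3,4,10,13} are disjoint, each induces a connected subgraph, and every pair is joined by at least one edge of G. Contracting each set to a single vertex therefore yields K_{4} as a minor, and since treewidth is minor-monotone, tw(G) ≥ tw(K_{4}) = 3. Hence tw(G) = 3 exactly.

3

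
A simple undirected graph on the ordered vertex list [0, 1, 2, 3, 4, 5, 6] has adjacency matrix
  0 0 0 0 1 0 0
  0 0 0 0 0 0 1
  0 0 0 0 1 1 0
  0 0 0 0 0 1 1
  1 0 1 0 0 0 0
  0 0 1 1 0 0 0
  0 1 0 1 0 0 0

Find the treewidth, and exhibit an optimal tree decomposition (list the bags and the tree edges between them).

Treewidth 1.
Bags: B1 = {1, 6}  B2 = {3, 6}  B3 = {3, 5}  B4 = {2, 5}  B5 = {2, 4}  B6 = {0, 4}
Tree: B1–B2, B2–B3, B3–B4, B4–B5, B5–B6

Each bag holds 2 vertices, so the decomposition has width 1, which upper-bounds the treewidth. Since G has at least one edge (e.g. 1–6), it is not an edgeless graph, so tw(G) ≥ 1. Hence tw(G) = 1 exactly.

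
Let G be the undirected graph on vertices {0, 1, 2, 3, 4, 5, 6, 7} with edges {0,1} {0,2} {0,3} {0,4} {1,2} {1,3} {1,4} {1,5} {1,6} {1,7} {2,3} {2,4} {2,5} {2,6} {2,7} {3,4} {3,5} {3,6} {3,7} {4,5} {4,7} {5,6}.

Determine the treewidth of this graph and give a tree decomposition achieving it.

Each bag holds 5 vertices, so the decomposition has width 4, which upper-bounds the treewidth. On the other hand G contains the 5-clique {0, 1, 2, 3, 4}. A clique must lie in a single bag of any decomposition, so no decomposition can have width below 4. Combining the bounds, tw(G) = 4.

Treewidth 4.
Bags: B1 = {1, 2, 3, 5, 6}  B2 = {1, 2, 3, 4, 5}  B3 = {1, 2, 3, 4, 7}  B4 = {0, 1, 2, 3, 4}
Tree: B1–B2, B2–B3, B2–B4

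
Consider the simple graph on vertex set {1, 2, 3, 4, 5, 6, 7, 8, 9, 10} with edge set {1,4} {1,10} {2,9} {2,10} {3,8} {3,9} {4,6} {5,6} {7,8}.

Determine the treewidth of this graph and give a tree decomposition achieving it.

Treewidth 1.
One such decomposition:
Bags: B1 = {5, 6}  B2 = {4, 6}  B3 = {1, 4}  B4 = {1, 10}  B5 = {2, 10}  B6 = {2, 9}  B7 = {3, 9}  B8 = {3, 8}  B9 = {7, 8}
Tree: B1–B2, B2–B3, B3–B4, B4–B5, B5–B6, B6–B7, B7–B8, B8–B9

Each bag holds 2 vertices, so the decomposition has width 1, which upper-bounds the treewidth. Any graph with an edge has treewidth ≥ 1, and G has the edge 5–6. Hence tw(G) = 1 exactly.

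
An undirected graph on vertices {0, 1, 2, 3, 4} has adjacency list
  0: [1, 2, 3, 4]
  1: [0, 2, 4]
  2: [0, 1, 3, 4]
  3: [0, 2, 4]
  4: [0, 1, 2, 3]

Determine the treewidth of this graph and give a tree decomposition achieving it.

The largest bag has 4 vertices, giving width 3; this decomposition certifies tw(G) ≤ 3. On the other hand G contains the 4-clique {0, 1, 2, 4}. A clique must lie in a single bag of any decomposition, so no decomposition can have width below 3. Hence tw(G) = 3 exactly.

Treewidth 3.
One such decomposition:
Bags: B1 = {0, 2, 3, 4}  B2 = {0, 1, 2, 4}
Tree: B1–B2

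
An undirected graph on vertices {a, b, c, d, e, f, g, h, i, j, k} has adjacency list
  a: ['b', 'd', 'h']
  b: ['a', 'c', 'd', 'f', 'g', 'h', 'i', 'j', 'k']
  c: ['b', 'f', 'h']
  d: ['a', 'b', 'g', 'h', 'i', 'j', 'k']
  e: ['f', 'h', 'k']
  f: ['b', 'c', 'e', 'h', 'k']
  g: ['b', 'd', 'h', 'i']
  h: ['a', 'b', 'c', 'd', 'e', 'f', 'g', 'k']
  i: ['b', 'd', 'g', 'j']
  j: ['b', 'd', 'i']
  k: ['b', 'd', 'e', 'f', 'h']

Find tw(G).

A width-3 tree decomposition is:
Bags: B1 = {a, b, d, h}  B2 = {b, d, h, k}  B3 = {b, f, h, k}  B4 = {b, c, f, h}  B5 = {b, d, g, h}  B6 = {e, f, h, k}  B7 = {b, d, g, i}  B8 = {b, d, i, j}
Tree: B1–B2, B2–B3, B3–B4, B2–B5, B3–B6, B5–B7, B7–B8
Every bag has size at most 4, so the width is 4 − 1 = 3 and tw(G) ≤ 3. Conversely, {e, f, h, k} is a clique of size 4, and the vertices of any clique must share a bag in every tree decomposition; so some bag has ≥ 4 vertices and tw(G) ≥ 3. Combining the bounds, tw(G) = 3.

3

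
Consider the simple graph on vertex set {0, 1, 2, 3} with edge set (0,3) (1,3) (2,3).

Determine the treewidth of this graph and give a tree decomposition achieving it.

Treewidth 1.
Bags: B1 = {2, 3}  B2 = {0, 3}  B3 = {1, 3}
Tree: B1–B2, B1–B3

Each bag holds 2 vertices, so the decomposition has width 1, which upper-bounds the treewidth. G has an edge, so its treewidth is at least 1. The upper and lower bounds meet at 1, so that is the treewidth.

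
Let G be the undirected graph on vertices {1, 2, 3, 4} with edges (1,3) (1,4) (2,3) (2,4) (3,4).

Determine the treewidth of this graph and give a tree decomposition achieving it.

Treewidth 2.
One such decomposition:
Bags: B1 = {1, 3, 4}  B2 = {2, 3, 4}
Tree: B1–B2

The largest bag has 3 vertices, giving width 2; this decomposition certifies tw(G) ≤ 2. Conversely, {1, 3, 4} is a clique of size 3, and the vertices of any clique must share a bag in every tree decomposition; so some bag has ≥ 3 vertices and tw(G) ≥ 2. Hence tw(G) = 2 exactly.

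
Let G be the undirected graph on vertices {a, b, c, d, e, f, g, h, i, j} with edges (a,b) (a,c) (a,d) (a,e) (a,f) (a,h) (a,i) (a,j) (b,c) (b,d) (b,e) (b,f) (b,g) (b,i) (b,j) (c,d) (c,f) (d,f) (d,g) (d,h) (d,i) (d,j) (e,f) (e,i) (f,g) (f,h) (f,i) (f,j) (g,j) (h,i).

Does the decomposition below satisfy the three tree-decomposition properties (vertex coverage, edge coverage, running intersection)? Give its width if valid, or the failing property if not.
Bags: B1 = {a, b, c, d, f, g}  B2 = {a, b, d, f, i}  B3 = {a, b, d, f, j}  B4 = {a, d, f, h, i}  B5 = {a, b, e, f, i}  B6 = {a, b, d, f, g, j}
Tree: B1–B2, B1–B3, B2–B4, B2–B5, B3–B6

A tree decomposition must satisfy three properties: every vertex lies in some bag; for every edge, both endpoints lie together in some bag; and for every vertex, the bags containing it form a connected subtree. Here bags containing vertex g are not connected in the tree, so the decomposition is invalid.

No — bags containing vertex g are not connected in the tree.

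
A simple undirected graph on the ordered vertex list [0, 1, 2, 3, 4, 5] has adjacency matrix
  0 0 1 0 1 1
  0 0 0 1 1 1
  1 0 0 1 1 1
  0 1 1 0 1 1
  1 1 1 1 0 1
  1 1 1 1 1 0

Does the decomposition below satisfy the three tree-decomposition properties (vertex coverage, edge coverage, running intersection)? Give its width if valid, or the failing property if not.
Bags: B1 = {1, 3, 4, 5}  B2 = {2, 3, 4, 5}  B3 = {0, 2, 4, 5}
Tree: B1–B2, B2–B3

Checking the three conditions: (i) the bags cover all of {0, 1, 2, 3, 4, 5}; (ii) for each edge, some bag contains both endpoints; (iii) the bags containing any fixed vertex form a subtree. All hold, so the decomposition is valid with width 4 − 1 = 3.

Yes; width 3.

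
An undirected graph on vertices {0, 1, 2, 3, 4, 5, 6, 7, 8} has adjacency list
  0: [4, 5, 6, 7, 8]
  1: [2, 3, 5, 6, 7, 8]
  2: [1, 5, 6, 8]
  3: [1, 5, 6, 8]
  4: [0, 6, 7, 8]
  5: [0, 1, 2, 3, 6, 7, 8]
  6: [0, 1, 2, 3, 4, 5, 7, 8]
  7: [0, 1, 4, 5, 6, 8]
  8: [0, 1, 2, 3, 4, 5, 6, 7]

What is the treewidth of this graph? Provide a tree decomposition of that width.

Every bag has size at most 5, so the width is 5 − 1 = 4 and tw(G) ≤ 4. Conversely, {0, 4, 6, 7, 8} is a clique of size 5, and the vertices of any clique must share a bag in every tree decomposition; so some bag has ≥ 5 vertices and tw(G) ≥ 4. Combining the bounds, tw(G) = 4.

Treewidth 4.
One optimal decomposition is:
Bags: B1 = {1, 5, 6, 7, 8}  B2 = {1, 2, 5, 6, 8}  B3 = {0, 5, 6, 7, 8}  B4 = {1, 3, 5, 6, 8}  B5 = {0, 4, 6, 7, 8}
Tree: B1–B2, B1–B3, B1–B4, B3–B5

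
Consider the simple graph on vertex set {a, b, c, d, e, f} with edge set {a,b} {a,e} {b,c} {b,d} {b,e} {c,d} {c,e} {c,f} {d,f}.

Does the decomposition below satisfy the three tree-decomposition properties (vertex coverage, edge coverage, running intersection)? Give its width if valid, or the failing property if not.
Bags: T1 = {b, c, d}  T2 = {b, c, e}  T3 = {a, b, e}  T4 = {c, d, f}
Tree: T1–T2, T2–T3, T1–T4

Checking the three conditions: (i) the bags cover all of {a, b, c, d, e, f}; (ii) for each edge, some bag contains both endpoints; (iii) the bags containing any fixed vertex form a subtree. All hold, so the decomposition is valid with width 3 − 1 = 2.

Yes; width 2.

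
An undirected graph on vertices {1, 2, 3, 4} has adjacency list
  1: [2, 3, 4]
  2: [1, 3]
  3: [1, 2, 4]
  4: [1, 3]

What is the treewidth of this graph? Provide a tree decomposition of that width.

Each bag holds 3 vertices, so the decomposition has width 2, which upper-bounds the treewidth. For the lower bound, the 3 vertices {1, 2, 3} are pairwise adjacent, and any tree decomposition puts a clique entirely inside one bag — forcing width ≥ 2. The upper and lower bounds meet at 2, so that is the treewidth.

Treewidth 2.
One such decomposition:
Bags: B1 = {1, 2, 3}  B2 = {1, 3, 4}
Tree: B1–B2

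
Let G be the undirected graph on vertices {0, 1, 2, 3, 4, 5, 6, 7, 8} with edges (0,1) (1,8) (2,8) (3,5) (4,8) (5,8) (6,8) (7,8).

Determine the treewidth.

A width-1 tree decomposition is:
Bags: B1 = {6, 8}  B2 = {2, 8}  B3 = {5, 8}  B4 = {4, 8}  B5 = {7, 8}  B6 = {1, 8}  B7 = {0, 1}  B8 = {3, 5}
Tree: B1–B2, B2–B3, B3–B4, B4–B5, B3–B6, B6–B7, B3–B8
Every bag has size at most 2, so the width is 2 − 1 = 1 and tw(G) ≤ 1. Any graph with an edge has treewidth ≥ 1, and G has the edge 8–6. Therefore the treewidth is 1.

1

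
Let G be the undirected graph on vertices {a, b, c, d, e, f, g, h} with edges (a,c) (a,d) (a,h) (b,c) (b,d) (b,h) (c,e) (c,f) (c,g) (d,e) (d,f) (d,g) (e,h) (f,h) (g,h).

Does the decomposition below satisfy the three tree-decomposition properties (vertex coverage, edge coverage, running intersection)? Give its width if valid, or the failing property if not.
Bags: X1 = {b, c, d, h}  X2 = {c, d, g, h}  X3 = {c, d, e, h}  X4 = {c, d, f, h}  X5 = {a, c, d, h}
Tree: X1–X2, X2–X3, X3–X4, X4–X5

Vertex coverage: the bags together contain {a, b, c, d, e, f, g, h}, the full vertex set. Edge coverage: each edge of G has both endpoints in at least one bag. Running intersection: for every vertex, the bags containing it form a connected subtree. All three properties hold, so this is a valid tree decomposition of width max|bag| − 1 = 3, and hence tw(G) ≤ 3.

Yes; width 3.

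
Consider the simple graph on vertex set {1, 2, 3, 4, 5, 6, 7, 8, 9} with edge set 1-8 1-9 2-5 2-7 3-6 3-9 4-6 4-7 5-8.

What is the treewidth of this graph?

2

A width-2 tree decomposition is:
Bags: B1 = {2, 5, 7}  B2 = {4, 5, 7}  B3 = {4, 5, 6}  B4 = {3, 5, 6}  B5 = {3, 5, 9}  B6 = {1, 5, 9}  B7 = {1, 5, 8}
Tree: B1–B2, B2–B3, B3–B4, B4–B5, B5–B6, B6–B7
Every bag has size at most 3, so the width is 3 − 1 = 2 and tw(G) ≤ 2. For the lower bound, G contains the cycle 5–2–7–4–6–3–9–1–8–5, so G is not a forest; only forests have treewidth ≤ 1, hence tw(G) ≥ 2. Combining the bounds, tw(G) = 2.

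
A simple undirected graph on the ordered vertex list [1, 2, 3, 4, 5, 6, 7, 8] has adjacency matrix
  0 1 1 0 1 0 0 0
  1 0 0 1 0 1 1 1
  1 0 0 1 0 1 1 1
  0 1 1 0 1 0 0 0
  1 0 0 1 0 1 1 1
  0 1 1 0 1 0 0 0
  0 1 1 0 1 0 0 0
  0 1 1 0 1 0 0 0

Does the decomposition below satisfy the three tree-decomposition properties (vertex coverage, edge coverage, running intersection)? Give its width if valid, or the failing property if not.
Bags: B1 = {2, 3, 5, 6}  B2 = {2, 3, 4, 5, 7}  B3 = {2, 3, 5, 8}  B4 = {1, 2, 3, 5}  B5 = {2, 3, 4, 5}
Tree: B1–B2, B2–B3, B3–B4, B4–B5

No — bags containing vertex 4 are not connected in the tree.

A tree decomposition must satisfy three properties: every vertex lies in some bag; for every edge, both endpoints lie together in some bag; and for every vertex, the bags containing it form a connected subtree. Here bags containing vertex 4 are not connected in the tree, so the decomposition is invalid.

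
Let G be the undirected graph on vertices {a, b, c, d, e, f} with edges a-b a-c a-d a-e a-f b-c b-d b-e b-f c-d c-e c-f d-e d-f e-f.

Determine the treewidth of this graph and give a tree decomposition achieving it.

Treewidth 5.
Bags: B1 = {a, b, c, d, e, f}
Tree: (single bag)

With just one bag of size 6, the width is 6 − 1 = 5, so tw(G) ≤ 5. For the lower bound, the 6 vertices {a, b, c, d, e, f} are pairwise adjacent, and any tree decomposition puts a clique entirely inside one bag — forcing width ≥ 5. Combining the bounds, tw(G) = 5.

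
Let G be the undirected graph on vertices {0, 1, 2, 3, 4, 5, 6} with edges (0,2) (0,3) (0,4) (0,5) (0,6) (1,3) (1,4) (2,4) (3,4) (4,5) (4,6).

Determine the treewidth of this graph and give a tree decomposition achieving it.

The largest bag has 3 vertices, giving width 2; this decomposition certifies tw(G) ≤ 2. Conversely, {0, 2, 4} is a clique of size 3, and the vertices of any clique must share a bag in every tree decomposition; so some bag has ≥ 3 vertices and tw(G) ≥ 2. The upper and lower bounds meet at 2, so that is the treewidth.

Treewidth 2.
Bags: B1 = {0, 3, 4}  B2 = {1, 3, 4}  B3 = {0, 2, 4}  B4 = {0, 4, 6}  B5 = {0, 4, 5}
Tree: B1–B2, B1–B3, B3–B4, B1–B5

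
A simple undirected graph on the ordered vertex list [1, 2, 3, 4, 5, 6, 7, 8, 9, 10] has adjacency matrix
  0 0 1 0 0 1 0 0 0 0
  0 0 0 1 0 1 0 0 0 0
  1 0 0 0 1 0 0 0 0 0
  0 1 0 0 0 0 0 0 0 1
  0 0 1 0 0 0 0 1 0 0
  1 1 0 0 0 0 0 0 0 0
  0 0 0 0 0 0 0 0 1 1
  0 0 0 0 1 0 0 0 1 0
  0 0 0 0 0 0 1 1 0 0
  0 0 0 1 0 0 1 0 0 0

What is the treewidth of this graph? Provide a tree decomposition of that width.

Each bag holds 3 vertices, so the decomposition has width 2, which upper-bounds the treewidth. For the lower bound, G contains the cycle 6–1–3–5–8–9–7–10–4–2–6, so G is not a forest; only forests have treewidth ≤ 1, hence tw(G) ≥ 2. Therefore the treewidth is 2.

Treewidth 2.
One such decomposition:
Bags: B1 = {1, 3, 6}  B2 = {3, 5, 6}  B3 = {5, 6, 8}  B4 = {6, 8, 9}  B5 = {6, 7, 9}  B6 = {6, 7, 10}  B7 = {4, 6, 10}  B8 = {2, 4, 6}
Tree: B1–B2, B2–B3, B3–B4, B4–B5, B5–B6, B6–B7, B7–B8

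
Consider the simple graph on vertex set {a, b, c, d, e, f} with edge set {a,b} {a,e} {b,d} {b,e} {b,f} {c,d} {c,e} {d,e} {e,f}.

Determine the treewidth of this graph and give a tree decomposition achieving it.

Each bag holds 3 vertices, so the decomposition has width 2, which upper-bounds the treewidth. Conversely, {c, d, e} is a clique of size 3, and the vertices of any clique must share a bag in every tree decomposition; so some bag has ≥ 3 vertices and tw(G) ≥ 2. Combining the bounds, tw(G) = 2.

Treewidth 2.
Bags: B1 = {a, b, e}  B2 = {b, d, e}  B3 = {b, e, f}  B4 = {c, d, e}
Tree: B1–B2, B2–B3, B2–B4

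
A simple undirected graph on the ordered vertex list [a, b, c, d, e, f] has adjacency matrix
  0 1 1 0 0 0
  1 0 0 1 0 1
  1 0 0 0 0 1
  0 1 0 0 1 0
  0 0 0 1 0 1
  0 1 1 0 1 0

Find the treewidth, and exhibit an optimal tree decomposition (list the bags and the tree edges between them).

Each bag holds 3 vertices, so the decomposition has width 2, which upper-bounds the treewidth. Since c–a–b–f–c is a cycle in G, G is not acyclic. Forests are exactly the graphs of treewidth ≤ 1, so tw(G) ≥ 2. Therefore the treewidth is 2.

Treewidth 2.
Bags: B1 = {a, c, f}  B2 = {a, b, f}  B3 = {b, e, f}  B4 = {b, d, e}
Tree: B1–B2, B2–B3, B3–B4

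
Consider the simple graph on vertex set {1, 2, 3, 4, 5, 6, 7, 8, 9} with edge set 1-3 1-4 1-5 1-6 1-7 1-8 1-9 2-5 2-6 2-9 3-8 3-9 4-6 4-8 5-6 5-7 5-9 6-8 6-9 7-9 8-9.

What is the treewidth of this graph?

A width-3 tree decomposition is:
Bags: B1 = {1, 5, 6, 9}  B2 = {2, 5, 6, 9}  B3 = {1, 6, 8, 9}  B4 = {1, 5, 7, 9}  B5 = {1, 4, 6, 8}  B6 = {1, 3, 8, 9}
Tree: B1–B2, B1–B3, B1–B4, B3–B5, B3–B6
Each bag holds 4 vertices, so the decomposition has width 3, which upper-bounds the treewidth. On the other hand G contains the 4-clique {1, 3, 8, 9}. A clique must lie in a single bag of any decomposition, so no decomposition can have width below 3. Therefore the treewidth is 3.

3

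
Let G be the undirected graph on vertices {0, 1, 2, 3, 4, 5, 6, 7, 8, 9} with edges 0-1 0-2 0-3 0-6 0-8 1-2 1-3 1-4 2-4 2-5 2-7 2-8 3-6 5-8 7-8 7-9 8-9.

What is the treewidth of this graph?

2

A width-2 tree decomposition is:
Bags: B1 = {2, 5, 8}  B2 = {0, 2, 8}  B3 = {2, 7, 8}  B4 = {0, 1, 2}  B5 = {1, 2, 4}  B6 = {0, 1, 3}  B7 = {7, 8, 9}  B8 = {0, 3, 6}
Tree: B1–B2, B1–B3, B2–B4, B4–B5, B4–B6, B3–B7, B6–B8
Every bag has size at most 3, so the width is 3 − 1 = 2 and tw(G) ≤ 2. On the other hand G contains the 3-clique {7, 8, 9}. A clique must lie in a single bag of any decomposition, so no decomposition can have width below 2. Combining the bounds, tw(G) = 2.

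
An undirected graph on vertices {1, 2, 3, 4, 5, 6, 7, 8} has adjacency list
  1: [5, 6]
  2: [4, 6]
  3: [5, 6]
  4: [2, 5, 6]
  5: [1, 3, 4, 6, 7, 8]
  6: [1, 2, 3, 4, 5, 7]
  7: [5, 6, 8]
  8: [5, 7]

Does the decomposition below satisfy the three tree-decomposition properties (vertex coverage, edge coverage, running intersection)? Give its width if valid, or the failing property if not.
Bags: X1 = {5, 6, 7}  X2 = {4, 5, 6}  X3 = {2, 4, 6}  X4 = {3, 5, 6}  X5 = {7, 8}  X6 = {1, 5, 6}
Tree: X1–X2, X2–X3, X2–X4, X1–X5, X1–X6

No — edge (5,8) lies in no bag.

A tree decomposition must satisfy three properties: every vertex lies in some bag; for every edge, both endpoints lie together in some bag; and for every vertex, the bags containing it form a connected subtree. Here edge (5,8) lies in no bag, so the decomposition is invalid.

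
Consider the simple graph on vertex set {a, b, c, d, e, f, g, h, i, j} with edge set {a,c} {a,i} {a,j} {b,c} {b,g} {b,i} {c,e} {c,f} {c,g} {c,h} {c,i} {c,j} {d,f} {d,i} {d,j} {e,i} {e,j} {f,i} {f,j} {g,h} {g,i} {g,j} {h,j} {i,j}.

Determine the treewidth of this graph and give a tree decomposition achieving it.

Every bag has size at most 4, so the width is 4 − 1 = 3 and tw(G) ≤ 3. For the lower bound, the 4 vertices {c, g, h, j} are pairwise adjacent, and any tree decomposition puts a clique entirely inside one bag — forcing width ≥ 3. The upper and lower bounds meet at 3, so that is the treewidth.

Treewidth 3.
Bags: B1 = {c, f, i, j}  B2 = {c, g, i, j}  B3 = {c, e, i, j}  B4 = {d, f, i, j}  B5 = {a, c, i, j}  B6 = {c, g, h, j}  B7 = {b, c, g, i}
Tree: B1–B2, B2–B3, B1–B4, B3–B5, B2–B6, B2–B7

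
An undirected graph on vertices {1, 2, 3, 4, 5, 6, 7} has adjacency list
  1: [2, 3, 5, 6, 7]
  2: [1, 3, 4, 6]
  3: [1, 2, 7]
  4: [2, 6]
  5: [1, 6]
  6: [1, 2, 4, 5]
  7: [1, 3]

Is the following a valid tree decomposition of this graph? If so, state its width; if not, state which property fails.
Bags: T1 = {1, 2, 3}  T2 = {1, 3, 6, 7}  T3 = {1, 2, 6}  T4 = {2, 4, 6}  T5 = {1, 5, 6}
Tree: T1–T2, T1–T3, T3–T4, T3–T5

No — bags containing vertex 6 are not connected in the tree.

A tree decomposition must satisfy three properties: every vertex lies in some bag; for every edge, both endpoints lie together in some bag; and for every vertex, the bags containing it form a connected subtree. Here bags containing vertex 6 are not connected in the tree, so the decomposition is invalid.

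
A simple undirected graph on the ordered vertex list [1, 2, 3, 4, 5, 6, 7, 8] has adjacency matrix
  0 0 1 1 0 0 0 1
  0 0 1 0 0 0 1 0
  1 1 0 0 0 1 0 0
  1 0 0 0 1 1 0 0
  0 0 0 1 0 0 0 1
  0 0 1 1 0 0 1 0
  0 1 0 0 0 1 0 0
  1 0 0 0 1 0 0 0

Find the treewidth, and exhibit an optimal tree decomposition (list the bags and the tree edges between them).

Treewidth 2.
One such decomposition:
Bags: B1 = {4, 5, 8}  B2 = {1, 4, 8}  B3 = {1, 4, 6}  B4 = {1, 3, 6}  B5 = {3, 6, 7}  B6 = {2, 3, 7}
Tree: B1–B2, B2–B3, B3–B4, B4–B5, B5–B6

The largest bag has 3 vertices, giving width 2; this decomposition certifies tw(G) ≤ 2. For the lower bound, G contains the cycle 5–8–1–4–5, so G is not a forest; only forests have treewidth ≤ 1, hence tw(G) ≥ 2. Hence tw(G) = 2 exactly.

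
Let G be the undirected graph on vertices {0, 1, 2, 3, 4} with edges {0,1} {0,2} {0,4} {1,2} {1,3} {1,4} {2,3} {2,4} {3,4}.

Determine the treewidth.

3

A width-3 tree decomposition is:
Bags: B1 = {0, 1, 2, 4}  B2 = {1, 2, 3, 4}
Tree: B1–B2
The largest bag has 4 vertices, giving width 3; this decomposition certifies tw(G) ≤ 3. On the other hand G contains the 4-clique {0, 1, 2, 4}. A clique must lie in a single bag of any decomposition, so no decomposition can have width below 3. Combining the bounds, tw(G) = 3.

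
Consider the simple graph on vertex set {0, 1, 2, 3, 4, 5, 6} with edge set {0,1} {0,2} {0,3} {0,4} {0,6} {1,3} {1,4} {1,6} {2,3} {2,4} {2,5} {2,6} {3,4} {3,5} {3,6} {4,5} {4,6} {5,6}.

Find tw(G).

4

A width-4 tree decomposition is:
Bags: B1 = {0, 2, 3, 4, 6}  B2 = {0, 1, 3, 4, 6}  B3 = {2, 3, 4, 5, 6}
Tree: B1–B2, B1–B3
The largest bag has 5 vertices, giving width 4; this decomposition certifies tw(G) ≤ 4. Conversely, {0, 1, 3, 4, 6} is a clique of size 5, and the vertices of any clique must share a bag in every tree decomposition; so some bag has ≥ 5 vertices and tw(G) ≥ 4. The upper and lower bounds meet at 4, so that is the treewidth.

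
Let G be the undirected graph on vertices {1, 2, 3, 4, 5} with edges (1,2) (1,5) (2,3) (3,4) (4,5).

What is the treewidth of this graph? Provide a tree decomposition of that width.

Each bag holds 3 vertices, so the decomposition has width 2, which upper-bounds the treewidth. The edges 3–4–5–1–2–3 form a cycle, so G is not a tree and its treewidth is at least 2. The upper and lower bounds meet at 2, so that is the treewidth.

Treewidth 2.
One optimal decomposition is:
Bags: B1 = {3, 4, 5}  B2 = {1, 3, 5}  B3 = {1, 2, 3}
Tree: B1–B2, B2–B3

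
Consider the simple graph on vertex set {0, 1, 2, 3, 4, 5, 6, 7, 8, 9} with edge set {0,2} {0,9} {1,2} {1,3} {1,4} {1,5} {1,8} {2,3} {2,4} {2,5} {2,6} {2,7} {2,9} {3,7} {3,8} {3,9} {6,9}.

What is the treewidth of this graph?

A width-2 tree decomposition is:
Bags: B1 = {1, 3, 8}  B2 = {1, 2, 3}  B3 = {2, 3, 9}  B4 = {1, 2, 5}  B5 = {0, 2, 9}  B6 = {2, 6, 9}  B7 = {2, 3, 7}  B8 = {1, 2, 4}
Tree: B1–B2, B2–B3, B2–B4, B3–B5, B3–B6, B2–B7, B4–B8
The largest bag has 3 vertices, giving width 2; this decomposition certifies tw(G) ≤ 2. For the lower bound, the 3 vertices {1, 3, 8} are pairwise adjacent, and any tree decomposition puts a clique entirely inside one bag — forcing width ≥ 2. Hence tw(G) = 2 exactly.

2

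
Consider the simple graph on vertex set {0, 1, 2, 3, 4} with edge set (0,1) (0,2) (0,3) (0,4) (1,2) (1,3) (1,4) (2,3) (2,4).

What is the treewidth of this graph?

A width-3 tree decomposition is:
Bags: B1 = {0, 1, 2, 3}  B2 = {0, 1, 2, 4}
Tree: B1–B2
Each bag holds 4 vertices, so the decomposition has width 3, which upper-bounds the treewidth. For the lower bound, the 4 vertices {0, 1, 2, 3} are pairwise adjacent, and any tree decomposition puts a clique entirely inside one bag — forcing width ≥ 3. Combining the bounds, tw(G) = 3.

3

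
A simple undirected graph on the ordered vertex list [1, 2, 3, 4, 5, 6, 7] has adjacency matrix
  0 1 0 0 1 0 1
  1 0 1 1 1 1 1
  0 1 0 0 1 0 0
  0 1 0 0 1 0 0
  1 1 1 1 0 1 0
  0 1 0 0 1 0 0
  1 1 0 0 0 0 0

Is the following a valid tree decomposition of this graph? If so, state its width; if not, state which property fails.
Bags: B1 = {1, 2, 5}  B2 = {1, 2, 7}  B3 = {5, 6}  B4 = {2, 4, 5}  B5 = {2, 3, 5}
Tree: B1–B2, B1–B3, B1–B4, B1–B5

No — edge (2,6) lies in no bag.

A tree decomposition must satisfy three properties: every vertex lies in some bag; for every edge, both endpoints lie together in some bag; and for every vertex, the bags containing it form a connected subtree. Here edge (2,6) lies in no bag, so the decomposition is invalid.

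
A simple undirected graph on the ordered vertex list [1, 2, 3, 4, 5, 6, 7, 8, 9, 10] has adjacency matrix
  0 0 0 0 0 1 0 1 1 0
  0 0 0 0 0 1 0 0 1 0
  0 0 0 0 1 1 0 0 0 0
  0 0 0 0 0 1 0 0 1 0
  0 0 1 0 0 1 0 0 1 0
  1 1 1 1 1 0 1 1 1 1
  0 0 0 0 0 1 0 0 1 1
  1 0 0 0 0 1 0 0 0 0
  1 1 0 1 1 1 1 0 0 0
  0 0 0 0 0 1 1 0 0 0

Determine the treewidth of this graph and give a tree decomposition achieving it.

Treewidth 2.
One optimal decomposition is:
Bags: B1 = {2, 6, 9}  B2 = {5, 6, 9}  B3 = {4, 6, 9}  B4 = {3, 5, 6}  B5 = {6, 7, 9}  B6 = {1, 6, 9}  B7 = {1, 6, 8}  B8 = {6, 7, 10}
Tree: B1–B2, B2–B3, B2–B4, B3–B5, B1–B6, B6–B7, B5–B8

The largest bag has 3 vertices, giving width 2; this decomposition certifies tw(G) ≤ 2. On the other hand G contains the 3-clique {1, 6, 8}. A clique must lie in a single bag of any decomposition, so no decomposition can have width below 2. The upper and lower bounds meet at 2, so that is the treewidth.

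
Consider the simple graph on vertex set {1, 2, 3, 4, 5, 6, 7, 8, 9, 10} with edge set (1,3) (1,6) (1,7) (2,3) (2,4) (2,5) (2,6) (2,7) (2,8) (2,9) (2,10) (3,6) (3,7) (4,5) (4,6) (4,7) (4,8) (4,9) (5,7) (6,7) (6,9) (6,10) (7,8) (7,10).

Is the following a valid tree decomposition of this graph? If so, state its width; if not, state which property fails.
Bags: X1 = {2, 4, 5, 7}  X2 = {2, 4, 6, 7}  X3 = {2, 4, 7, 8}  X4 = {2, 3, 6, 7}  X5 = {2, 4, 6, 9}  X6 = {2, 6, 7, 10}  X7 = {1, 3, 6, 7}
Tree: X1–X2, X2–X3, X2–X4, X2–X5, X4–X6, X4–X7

Yes; width 3.

Every vertex of G appears in some bag (union = {1, 2, 3, 4, 5, 6, 7, 8, 9, 10}); every edge is covered by a bag; and for each vertex v the set of bags containing v is connected in the bag tree. The decomposition is therefore valid. The largest bag has 4 vertices, so the width is 3.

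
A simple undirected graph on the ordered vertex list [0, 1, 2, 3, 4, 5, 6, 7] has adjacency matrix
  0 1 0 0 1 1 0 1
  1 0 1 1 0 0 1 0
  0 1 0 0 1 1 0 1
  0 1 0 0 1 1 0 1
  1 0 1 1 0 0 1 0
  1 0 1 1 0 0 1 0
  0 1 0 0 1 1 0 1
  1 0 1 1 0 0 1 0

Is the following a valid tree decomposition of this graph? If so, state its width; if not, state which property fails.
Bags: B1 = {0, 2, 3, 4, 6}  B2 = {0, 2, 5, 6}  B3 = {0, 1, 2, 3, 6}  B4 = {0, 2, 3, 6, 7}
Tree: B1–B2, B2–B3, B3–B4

A tree decomposition must satisfy three properties: every vertex lies in some bag; for every edge, both endpoints lie together in some bag; and for every vertex, the bags containing it form a connected subtree. Here edge (3,5) lies in no bag, so the decomposition is invalid.

No — edge (3,5) lies in no bag.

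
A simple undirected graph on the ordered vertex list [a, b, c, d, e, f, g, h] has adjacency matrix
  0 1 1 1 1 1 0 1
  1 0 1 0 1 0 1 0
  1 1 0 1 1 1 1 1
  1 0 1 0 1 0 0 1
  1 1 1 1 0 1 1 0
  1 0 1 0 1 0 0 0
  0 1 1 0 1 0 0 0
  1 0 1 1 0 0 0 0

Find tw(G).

3

A width-3 tree decomposition is:
Bags: B1 = {a, b, c, e}  B2 = {a, c, d, e}  B3 = {b, c, e, g}  B4 = {a, c, d, h}  B5 = {a, c, e, f}
Tree: B1–B2, B1–B3, B2–B4, B1–B5
Each bag holds 4 vertices, so the decomposition has width 3, which upper-bounds the treewidth. Conversely, {b, c, e, g} is a clique of size 4, and the vertices of any clique must share a bag in every tree decomposition; so some bag has ≥ 4 vertices and tw(G) ≥ 3. Therefore the treewidth is 3.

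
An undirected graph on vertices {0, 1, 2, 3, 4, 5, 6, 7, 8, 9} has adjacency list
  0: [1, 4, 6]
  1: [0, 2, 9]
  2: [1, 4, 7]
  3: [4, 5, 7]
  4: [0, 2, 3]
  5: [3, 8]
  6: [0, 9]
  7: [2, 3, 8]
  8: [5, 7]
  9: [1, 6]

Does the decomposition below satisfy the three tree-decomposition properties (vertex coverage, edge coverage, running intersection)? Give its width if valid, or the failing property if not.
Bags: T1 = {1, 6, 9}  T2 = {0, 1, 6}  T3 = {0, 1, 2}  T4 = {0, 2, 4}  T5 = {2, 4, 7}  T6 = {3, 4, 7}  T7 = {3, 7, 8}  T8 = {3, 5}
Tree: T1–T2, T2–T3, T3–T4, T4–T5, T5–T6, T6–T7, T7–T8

No — edge (8,5) lies in no bag.

A tree decomposition must satisfy three properties: every vertex lies in some bag; for every edge, both endpoints lie together in some bag; and for every vertex, the bags containing it form a connected subtree. Here edge (8,5) lies in no bag, so the decomposition is invalid.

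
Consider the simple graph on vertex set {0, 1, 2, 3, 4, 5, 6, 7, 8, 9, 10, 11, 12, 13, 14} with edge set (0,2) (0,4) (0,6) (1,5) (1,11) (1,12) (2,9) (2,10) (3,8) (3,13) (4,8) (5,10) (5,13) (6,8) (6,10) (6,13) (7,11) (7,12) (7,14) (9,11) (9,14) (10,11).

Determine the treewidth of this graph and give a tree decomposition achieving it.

The largest bag has 4 vertices, giving width 3; this decomposition certifies tw(G) ≤ 3. For the lower bound: the 4 vertex sets {3,4,8}, {0}, {6}, {2,5,10,13} are disjoint, each induces a connected subgraph, and every pair is joined by at least one edge of G. Contracting each set to a single vertex therefore yields K_{4} as a minor, and since treewidth is minor-monotone, tw(G) ≥ tw(K_{4}) = 3. The upper and lower bounds meet at 3, so that is the treewidth.

Treewidth 3.
One such decomposition:
Bags: B1 = {0, 3, 4, 8}  B2 = {0, 3, 6, 8}  B3 = {0, 3, 6, 13}  B4 = {0, 2, 6, 13}  B5 = {2, 6, 10, 13}  B6 = {2, 5, 10, 13}  B7 = {2, 5, 9, 10}  B8 = {5, 9, 10, 11}  B9 = {1, 5, 9, 11}  B10 = {1, 9, 11, 14}  B11 = {1, 7, 11, 14}  B12 = {1, 7, 12, 14}
Tree: B1–B2, B2–B3, B3–B4, B4–B5, B5–B6, B6–B7, B7–B8, B8–B9, B9–B10, B10–B11, B11–B12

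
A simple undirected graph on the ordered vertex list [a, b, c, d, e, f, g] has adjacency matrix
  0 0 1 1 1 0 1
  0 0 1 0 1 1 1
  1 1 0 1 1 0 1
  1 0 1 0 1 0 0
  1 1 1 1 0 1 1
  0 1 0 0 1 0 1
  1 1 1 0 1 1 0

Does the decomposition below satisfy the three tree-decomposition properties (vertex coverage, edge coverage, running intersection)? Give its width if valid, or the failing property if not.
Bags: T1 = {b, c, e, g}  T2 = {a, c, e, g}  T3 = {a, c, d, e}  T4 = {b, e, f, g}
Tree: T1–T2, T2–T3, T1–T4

Yes; width 3.

Checking the three conditions: (i) the bags cover all of {a, b, c, d, e, f, g}; (ii) for each edge, some bag contains both endpoints; (iii) the bags containing any fixed vertex form a subtree. All hold, so the decomposition is valid with width 4 − 1 = 3.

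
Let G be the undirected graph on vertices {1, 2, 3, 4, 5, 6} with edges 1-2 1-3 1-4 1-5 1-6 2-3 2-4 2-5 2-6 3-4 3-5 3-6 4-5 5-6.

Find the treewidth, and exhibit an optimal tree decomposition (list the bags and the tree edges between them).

Each bag holds 5 vertices, so the decomposition has width 4, which upper-bounds the treewidth. For the lower bound, the 5 vertices {1, 2, 3, 4, 5} are pairwise adjacent, and any tree decomposition puts a clique entirely inside one bag — forcing width ≥ 4. The upper and lower bounds meet at 4, so that is the treewidth.

Treewidth 4.
One such decomposition:
Bags: B1 = {1, 2, 3, 5, 6}  B2 = {1, 2, 3, 4, 5}
Tree: B1–B2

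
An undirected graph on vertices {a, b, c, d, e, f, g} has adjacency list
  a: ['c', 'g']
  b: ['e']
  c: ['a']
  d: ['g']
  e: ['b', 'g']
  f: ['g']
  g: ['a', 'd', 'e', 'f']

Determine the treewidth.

1

A width-1 tree decomposition is:
Bags: B1 = {d, g}  B2 = {a, g}  B3 = {e, g}  B4 = {f, g}  B5 = {a, c}  B6 = {b, e}
Tree: B1–B2, B2–B3, B1–B4, B2–B5, B3–B6
Every bag has size at most 2, so the width is 2 − 1 = 1 and tw(G) ≤ 1. Any graph with an edge has treewidth ≥ 1, and G has the edge d–g. The upper and lower bounds meet at 1, so that is the treewidth.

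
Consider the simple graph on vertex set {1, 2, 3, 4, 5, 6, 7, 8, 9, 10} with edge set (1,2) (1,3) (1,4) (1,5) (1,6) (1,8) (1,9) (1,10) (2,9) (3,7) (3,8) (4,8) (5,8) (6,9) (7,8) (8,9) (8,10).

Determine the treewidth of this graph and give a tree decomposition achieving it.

Each bag holds 3 vertices, so the decomposition has width 2, which upper-bounds the treewidth. On the other hand G contains the 3-clique {1, 3, 8}. A clique must lie in a single bag of any decomposition, so no decomposition can have width below 2. The upper and lower bounds meet at 2, so that is the treewidth.

Treewidth 2.
One optimal decomposition is:
Bags: B1 = {1, 3, 8}  B2 = {1, 8, 10}  B3 = {1, 8, 9}  B4 = {1, 5, 8}  B5 = {1, 4, 8}  B6 = {1, 6, 9}  B7 = {1, 2, 9}  B8 = {3, 7, 8}
Tree: B1–B2, B2–B3, B1–B4, B3–B5, B3–B6, B6–B7, B1–B8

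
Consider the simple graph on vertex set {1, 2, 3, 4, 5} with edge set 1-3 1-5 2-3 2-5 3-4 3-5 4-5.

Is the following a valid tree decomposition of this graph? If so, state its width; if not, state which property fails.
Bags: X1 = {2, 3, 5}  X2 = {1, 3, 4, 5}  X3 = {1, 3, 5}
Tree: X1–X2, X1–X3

No — bags containing vertex 1 are not connected in the tree.

A tree decomposition must satisfy three properties: every vertex lies in some bag; for every edge, both endpoints lie together in some bag; and for every vertex, the bags containing it form a connected subtree. Here bags containing vertex 1 are not connected in the tree, so the decomposition is invalid.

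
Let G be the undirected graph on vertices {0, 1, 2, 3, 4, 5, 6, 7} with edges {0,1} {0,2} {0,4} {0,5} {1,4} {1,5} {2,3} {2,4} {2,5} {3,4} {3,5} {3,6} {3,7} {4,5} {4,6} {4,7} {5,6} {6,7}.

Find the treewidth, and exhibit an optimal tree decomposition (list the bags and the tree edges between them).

Every bag has size at most 4, so the width is 4 − 1 = 3 and tw(G) ≤ 3. On the other hand G contains the 4-clique {0, 1, 4, 5}. A clique must lie in a single bag of any decomposition, so no decomposition can have width below 3. Therefore the treewidth is 3.

Treewidth 3.
One optimal decomposition is:
Bags: B1 = {2, 3, 4, 5}  B2 = {3, 4, 5, 6}  B3 = {0, 2, 4, 5}  B4 = {0, 1, 4, 5}  B5 = {3, 4, 6, 7}
Tree: B1–B2, B1–B3, B3–B4, B2–B5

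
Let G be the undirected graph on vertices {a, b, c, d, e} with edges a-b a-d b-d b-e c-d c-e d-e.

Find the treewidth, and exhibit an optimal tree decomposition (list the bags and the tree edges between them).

Treewidth 2.
Bags: B1 = {a, b, d}  B2 = {b, d, e}  B3 = {c, d, e}
Tree: B1–B2, B2–B3

Every bag has size at most 3, so the width is 3 − 1 = 2 and tw(G) ≤ 2. On the other hand G contains the 3-clique {c, d, e}. A clique must lie in a single bag of any decomposition, so no decomposition can have width below 2. Therefore the treewidth is 2.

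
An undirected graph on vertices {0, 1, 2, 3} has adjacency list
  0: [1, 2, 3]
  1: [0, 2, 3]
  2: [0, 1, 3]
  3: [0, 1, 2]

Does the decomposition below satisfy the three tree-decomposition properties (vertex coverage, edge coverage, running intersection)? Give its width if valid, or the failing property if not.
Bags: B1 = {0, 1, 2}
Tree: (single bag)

A tree decomposition must satisfy three properties: every vertex lies in some bag; for every edge, both endpoints lie together in some bag; and for every vertex, the bags containing it form a connected subtree. Here vertex 3 appears in no bag, so the decomposition is invalid.

No — vertex 3 appears in no bag.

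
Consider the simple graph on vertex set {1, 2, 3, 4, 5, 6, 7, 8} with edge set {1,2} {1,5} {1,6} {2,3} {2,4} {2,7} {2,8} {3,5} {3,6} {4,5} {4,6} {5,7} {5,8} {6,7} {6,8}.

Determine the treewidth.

A width-3 tree decomposition is:
Bags: B1 = {2, 5, 6, 8}  B2 = {2, 5, 6, 7}  B3 = {2, 4, 5, 6}  B4 = {1, 2, 5, 6}  B5 = {2, 3, 5, 6}
Tree: B1–B2, B2–B3, B3–B4, B4–B5
Every bag has size at most 4, so the width is 4 − 1 = 3 and tw(G) ≤ 3. For the lower bound: the 4 vertex sets {2,8}, {6,7}, {5}, {4} are disjoint, each induces a connected subgraph, and every pair is joined by at least one edge of G. Contracting each set to a single vertex therefore yields K_{4} as a minor, and since treewidth is minor-monotone, tw(G) ≥ tw(K_{4}) = 3. Combining the bounds, tw(G) = 3.

3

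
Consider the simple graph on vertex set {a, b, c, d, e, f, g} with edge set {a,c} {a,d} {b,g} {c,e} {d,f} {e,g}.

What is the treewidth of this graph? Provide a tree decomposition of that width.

The largest bag has 2 vertices, giving width 1; this decomposition certifies tw(G) ≤ 1. Since G has at least one edge (e.g. b–g), it is not an edgeless graph, so tw(G) ≥ 1. Hence tw(G) = 1 exactly.

Treewidth 1.
One such decomposition:
Bags: B1 = {b, g}  B2 = {e, g}  B3 = {c, e}  B4 = {a, c}  B5 = {a, d}  B6 = {d, f}
Tree: B1–B2, B2–B3, B3–B4, B4–B5, B5–B6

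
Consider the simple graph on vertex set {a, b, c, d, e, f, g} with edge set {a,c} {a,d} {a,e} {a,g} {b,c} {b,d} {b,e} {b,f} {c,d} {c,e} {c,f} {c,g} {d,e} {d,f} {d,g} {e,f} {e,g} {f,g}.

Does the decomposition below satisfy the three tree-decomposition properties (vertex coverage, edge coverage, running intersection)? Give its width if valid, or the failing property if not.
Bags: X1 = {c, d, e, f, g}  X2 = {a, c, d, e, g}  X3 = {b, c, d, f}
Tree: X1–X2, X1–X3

A tree decomposition must satisfy three properties: every vertex lies in some bag; for every edge, both endpoints lie together in some bag; and for every vertex, the bags containing it form a connected subtree. Here edge (e,b) lies in no bag, so the decomposition is invalid.

No — edge (e,b) lies in no bag.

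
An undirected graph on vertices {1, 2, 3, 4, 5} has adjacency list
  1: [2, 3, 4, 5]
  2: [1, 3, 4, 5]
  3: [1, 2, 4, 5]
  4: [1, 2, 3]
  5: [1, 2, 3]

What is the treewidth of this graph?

A width-3 tree decomposition is:
Bags: B1 = {1, 2, 3, 5}  B2 = {1, 2, 3, 4}
Tree: B1–B2
The largest bag has 4 vertices, giving width 3; this decomposition certifies tw(G) ≤ 3. On the other hand G contains the 4-clique {1, 2, 3, 4}. A clique must lie in a single bag of any decomposition, so no decomposition can have width below 3. Therefore the treewidth is 3.

3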